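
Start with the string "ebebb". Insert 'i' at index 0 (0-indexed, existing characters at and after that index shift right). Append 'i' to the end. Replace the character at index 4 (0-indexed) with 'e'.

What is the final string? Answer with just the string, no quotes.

Applying each edit step by step:
Start: "ebebb"
Op 1 (insert 'i' at idx 0): "ebebb" -> "iebebb"
Op 2 (append 'i'): "iebebb" -> "iebebbi"
Op 3 (replace idx 4: 'b' -> 'e'): "iebebbi" -> "iebeebi"

Answer: iebeebi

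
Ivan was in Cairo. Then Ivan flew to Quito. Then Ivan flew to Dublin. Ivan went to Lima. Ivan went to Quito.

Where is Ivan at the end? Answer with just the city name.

Answer: Quito

Derivation:
Tracking Ivan's location:
Start: Ivan is in Cairo.
After move 1: Cairo -> Quito. Ivan is in Quito.
After move 2: Quito -> Dublin. Ivan is in Dublin.
After move 3: Dublin -> Lima. Ivan is in Lima.
After move 4: Lima -> Quito. Ivan is in Quito.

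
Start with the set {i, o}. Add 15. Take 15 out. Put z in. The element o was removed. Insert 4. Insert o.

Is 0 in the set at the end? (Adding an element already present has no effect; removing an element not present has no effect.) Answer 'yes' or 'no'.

Answer: no

Derivation:
Tracking the set through each operation:
Start: {i, o}
Event 1 (add 15): added. Set: {15, i, o}
Event 2 (remove 15): removed. Set: {i, o}
Event 3 (add z): added. Set: {i, o, z}
Event 4 (remove o): removed. Set: {i, z}
Event 5 (add 4): added. Set: {4, i, z}
Event 6 (add o): added. Set: {4, i, o, z}

Final set: {4, i, o, z} (size 4)
0 is NOT in the final set.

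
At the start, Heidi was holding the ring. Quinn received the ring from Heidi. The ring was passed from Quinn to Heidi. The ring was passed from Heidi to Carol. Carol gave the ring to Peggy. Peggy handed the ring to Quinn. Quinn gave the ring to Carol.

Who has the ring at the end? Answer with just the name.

Answer: Carol

Derivation:
Tracking the ring through each event:
Start: Heidi has the ring.
After event 1: Quinn has the ring.
After event 2: Heidi has the ring.
After event 3: Carol has the ring.
After event 4: Peggy has the ring.
After event 5: Quinn has the ring.
After event 6: Carol has the ring.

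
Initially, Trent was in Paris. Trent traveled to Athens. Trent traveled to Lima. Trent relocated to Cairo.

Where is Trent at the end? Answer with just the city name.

Tracking Trent's location:
Start: Trent is in Paris.
After move 1: Paris -> Athens. Trent is in Athens.
After move 2: Athens -> Lima. Trent is in Lima.
After move 3: Lima -> Cairo. Trent is in Cairo.

Answer: Cairo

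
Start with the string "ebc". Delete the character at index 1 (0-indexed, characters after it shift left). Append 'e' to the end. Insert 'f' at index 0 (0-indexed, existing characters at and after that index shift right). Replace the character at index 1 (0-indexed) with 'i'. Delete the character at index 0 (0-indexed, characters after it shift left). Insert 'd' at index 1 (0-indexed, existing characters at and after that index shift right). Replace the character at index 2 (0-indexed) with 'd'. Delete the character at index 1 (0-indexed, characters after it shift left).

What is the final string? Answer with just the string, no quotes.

Applying each edit step by step:
Start: "ebc"
Op 1 (delete idx 1 = 'b'): "ebc" -> "ec"
Op 2 (append 'e'): "ec" -> "ece"
Op 3 (insert 'f' at idx 0): "ece" -> "fece"
Op 4 (replace idx 1: 'e' -> 'i'): "fece" -> "fice"
Op 5 (delete idx 0 = 'f'): "fice" -> "ice"
Op 6 (insert 'd' at idx 1): "ice" -> "idce"
Op 7 (replace idx 2: 'c' -> 'd'): "idce" -> "idde"
Op 8 (delete idx 1 = 'd'): "idde" -> "ide"

Answer: ide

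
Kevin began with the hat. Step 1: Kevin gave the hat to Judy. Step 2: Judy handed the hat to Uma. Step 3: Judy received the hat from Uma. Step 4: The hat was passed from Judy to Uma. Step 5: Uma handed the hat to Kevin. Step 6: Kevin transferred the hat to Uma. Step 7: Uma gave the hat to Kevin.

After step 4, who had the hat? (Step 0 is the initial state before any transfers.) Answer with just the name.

Answer: Uma

Derivation:
Tracking the hat holder through step 4:
After step 0 (start): Kevin
After step 1: Judy
After step 2: Uma
After step 3: Judy
After step 4: Uma

At step 4, the holder is Uma.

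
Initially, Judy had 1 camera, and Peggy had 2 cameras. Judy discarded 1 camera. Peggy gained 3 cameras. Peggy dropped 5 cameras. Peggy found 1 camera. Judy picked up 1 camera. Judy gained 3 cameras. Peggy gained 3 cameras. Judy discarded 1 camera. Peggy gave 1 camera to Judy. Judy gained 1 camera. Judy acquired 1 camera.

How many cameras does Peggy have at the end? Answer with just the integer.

Answer: 3

Derivation:
Tracking counts step by step:
Start: Judy=1, Peggy=2
Event 1 (Judy -1): Judy: 1 -> 0. State: Judy=0, Peggy=2
Event 2 (Peggy +3): Peggy: 2 -> 5. State: Judy=0, Peggy=5
Event 3 (Peggy -5): Peggy: 5 -> 0. State: Judy=0, Peggy=0
Event 4 (Peggy +1): Peggy: 0 -> 1. State: Judy=0, Peggy=1
Event 5 (Judy +1): Judy: 0 -> 1. State: Judy=1, Peggy=1
Event 6 (Judy +3): Judy: 1 -> 4. State: Judy=4, Peggy=1
Event 7 (Peggy +3): Peggy: 1 -> 4. State: Judy=4, Peggy=4
Event 8 (Judy -1): Judy: 4 -> 3. State: Judy=3, Peggy=4
Event 9 (Peggy -> Judy, 1): Peggy: 4 -> 3, Judy: 3 -> 4. State: Judy=4, Peggy=3
Event 10 (Judy +1): Judy: 4 -> 5. State: Judy=5, Peggy=3
Event 11 (Judy +1): Judy: 5 -> 6. State: Judy=6, Peggy=3

Peggy's final count: 3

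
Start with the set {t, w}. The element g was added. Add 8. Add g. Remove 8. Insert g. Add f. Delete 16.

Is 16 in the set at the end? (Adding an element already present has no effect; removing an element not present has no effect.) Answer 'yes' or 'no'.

Answer: no

Derivation:
Tracking the set through each operation:
Start: {t, w}
Event 1 (add g): added. Set: {g, t, w}
Event 2 (add 8): added. Set: {8, g, t, w}
Event 3 (add g): already present, no change. Set: {8, g, t, w}
Event 4 (remove 8): removed. Set: {g, t, w}
Event 5 (add g): already present, no change. Set: {g, t, w}
Event 6 (add f): added. Set: {f, g, t, w}
Event 7 (remove 16): not present, no change. Set: {f, g, t, w}

Final set: {f, g, t, w} (size 4)
16 is NOT in the final set.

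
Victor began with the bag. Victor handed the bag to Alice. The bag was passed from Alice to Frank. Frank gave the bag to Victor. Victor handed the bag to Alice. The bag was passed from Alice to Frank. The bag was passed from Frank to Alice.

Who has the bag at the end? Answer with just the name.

Tracking the bag through each event:
Start: Victor has the bag.
After event 1: Alice has the bag.
After event 2: Frank has the bag.
After event 3: Victor has the bag.
After event 4: Alice has the bag.
After event 5: Frank has the bag.
After event 6: Alice has the bag.

Answer: Alice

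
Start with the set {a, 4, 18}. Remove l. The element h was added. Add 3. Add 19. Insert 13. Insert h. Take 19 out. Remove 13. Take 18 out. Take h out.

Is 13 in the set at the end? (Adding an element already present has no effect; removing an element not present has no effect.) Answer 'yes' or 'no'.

Answer: no

Derivation:
Tracking the set through each operation:
Start: {18, 4, a}
Event 1 (remove l): not present, no change. Set: {18, 4, a}
Event 2 (add h): added. Set: {18, 4, a, h}
Event 3 (add 3): added. Set: {18, 3, 4, a, h}
Event 4 (add 19): added. Set: {18, 19, 3, 4, a, h}
Event 5 (add 13): added. Set: {13, 18, 19, 3, 4, a, h}
Event 6 (add h): already present, no change. Set: {13, 18, 19, 3, 4, a, h}
Event 7 (remove 19): removed. Set: {13, 18, 3, 4, a, h}
Event 8 (remove 13): removed. Set: {18, 3, 4, a, h}
Event 9 (remove 18): removed. Set: {3, 4, a, h}
Event 10 (remove h): removed. Set: {3, 4, a}

Final set: {3, 4, a} (size 3)
13 is NOT in the final set.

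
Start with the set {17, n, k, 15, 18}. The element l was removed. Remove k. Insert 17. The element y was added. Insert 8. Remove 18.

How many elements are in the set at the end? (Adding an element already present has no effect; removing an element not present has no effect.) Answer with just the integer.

Tracking the set through each operation:
Start: {15, 17, 18, k, n}
Event 1 (remove l): not present, no change. Set: {15, 17, 18, k, n}
Event 2 (remove k): removed. Set: {15, 17, 18, n}
Event 3 (add 17): already present, no change. Set: {15, 17, 18, n}
Event 4 (add y): added. Set: {15, 17, 18, n, y}
Event 5 (add 8): added. Set: {15, 17, 18, 8, n, y}
Event 6 (remove 18): removed. Set: {15, 17, 8, n, y}

Final set: {15, 17, 8, n, y} (size 5)

Answer: 5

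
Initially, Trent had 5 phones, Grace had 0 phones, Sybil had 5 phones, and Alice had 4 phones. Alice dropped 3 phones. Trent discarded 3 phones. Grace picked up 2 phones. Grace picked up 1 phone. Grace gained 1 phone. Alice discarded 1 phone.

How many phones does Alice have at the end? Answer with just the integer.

Tracking counts step by step:
Start: Trent=5, Grace=0, Sybil=5, Alice=4
Event 1 (Alice -3): Alice: 4 -> 1. State: Trent=5, Grace=0, Sybil=5, Alice=1
Event 2 (Trent -3): Trent: 5 -> 2. State: Trent=2, Grace=0, Sybil=5, Alice=1
Event 3 (Grace +2): Grace: 0 -> 2. State: Trent=2, Grace=2, Sybil=5, Alice=1
Event 4 (Grace +1): Grace: 2 -> 3. State: Trent=2, Grace=3, Sybil=5, Alice=1
Event 5 (Grace +1): Grace: 3 -> 4. State: Trent=2, Grace=4, Sybil=5, Alice=1
Event 6 (Alice -1): Alice: 1 -> 0. State: Trent=2, Grace=4, Sybil=5, Alice=0

Alice's final count: 0

Answer: 0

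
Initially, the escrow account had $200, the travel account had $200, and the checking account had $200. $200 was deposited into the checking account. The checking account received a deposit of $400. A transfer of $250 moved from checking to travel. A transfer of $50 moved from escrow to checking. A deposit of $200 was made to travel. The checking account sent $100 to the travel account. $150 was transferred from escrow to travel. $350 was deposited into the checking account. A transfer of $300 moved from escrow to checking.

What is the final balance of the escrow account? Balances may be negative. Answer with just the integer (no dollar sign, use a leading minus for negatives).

Tracking account balances step by step:
Start: escrow=200, travel=200, checking=200
Event 1 (deposit 200 to checking): checking: 200 + 200 = 400. Balances: escrow=200, travel=200, checking=400
Event 2 (deposit 400 to checking): checking: 400 + 400 = 800. Balances: escrow=200, travel=200, checking=800
Event 3 (transfer 250 checking -> travel): checking: 800 - 250 = 550, travel: 200 + 250 = 450. Balances: escrow=200, travel=450, checking=550
Event 4 (transfer 50 escrow -> checking): escrow: 200 - 50 = 150, checking: 550 + 50 = 600. Balances: escrow=150, travel=450, checking=600
Event 5 (deposit 200 to travel): travel: 450 + 200 = 650. Balances: escrow=150, travel=650, checking=600
Event 6 (transfer 100 checking -> travel): checking: 600 - 100 = 500, travel: 650 + 100 = 750. Balances: escrow=150, travel=750, checking=500
Event 7 (transfer 150 escrow -> travel): escrow: 150 - 150 = 0, travel: 750 + 150 = 900. Balances: escrow=0, travel=900, checking=500
Event 8 (deposit 350 to checking): checking: 500 + 350 = 850. Balances: escrow=0, travel=900, checking=850
Event 9 (transfer 300 escrow -> checking): escrow: 0 - 300 = -300, checking: 850 + 300 = 1150. Balances: escrow=-300, travel=900, checking=1150

Final balance of escrow: -300

Answer: -300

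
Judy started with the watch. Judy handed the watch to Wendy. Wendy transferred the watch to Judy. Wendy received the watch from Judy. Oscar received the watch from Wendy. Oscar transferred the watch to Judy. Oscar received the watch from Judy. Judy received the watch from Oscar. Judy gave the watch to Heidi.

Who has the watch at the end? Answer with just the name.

Answer: Heidi

Derivation:
Tracking the watch through each event:
Start: Judy has the watch.
After event 1: Wendy has the watch.
After event 2: Judy has the watch.
After event 3: Wendy has the watch.
After event 4: Oscar has the watch.
After event 5: Judy has the watch.
After event 6: Oscar has the watch.
After event 7: Judy has the watch.
After event 8: Heidi has the watch.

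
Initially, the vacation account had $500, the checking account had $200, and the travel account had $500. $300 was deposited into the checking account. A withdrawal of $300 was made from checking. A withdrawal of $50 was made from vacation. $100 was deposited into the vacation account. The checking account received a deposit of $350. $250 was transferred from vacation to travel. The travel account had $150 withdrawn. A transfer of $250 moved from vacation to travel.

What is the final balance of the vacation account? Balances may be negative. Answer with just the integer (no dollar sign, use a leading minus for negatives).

Tracking account balances step by step:
Start: vacation=500, checking=200, travel=500
Event 1 (deposit 300 to checking): checking: 200 + 300 = 500. Balances: vacation=500, checking=500, travel=500
Event 2 (withdraw 300 from checking): checking: 500 - 300 = 200. Balances: vacation=500, checking=200, travel=500
Event 3 (withdraw 50 from vacation): vacation: 500 - 50 = 450. Balances: vacation=450, checking=200, travel=500
Event 4 (deposit 100 to vacation): vacation: 450 + 100 = 550. Balances: vacation=550, checking=200, travel=500
Event 5 (deposit 350 to checking): checking: 200 + 350 = 550. Balances: vacation=550, checking=550, travel=500
Event 6 (transfer 250 vacation -> travel): vacation: 550 - 250 = 300, travel: 500 + 250 = 750. Balances: vacation=300, checking=550, travel=750
Event 7 (withdraw 150 from travel): travel: 750 - 150 = 600. Balances: vacation=300, checking=550, travel=600
Event 8 (transfer 250 vacation -> travel): vacation: 300 - 250 = 50, travel: 600 + 250 = 850. Balances: vacation=50, checking=550, travel=850

Final balance of vacation: 50

Answer: 50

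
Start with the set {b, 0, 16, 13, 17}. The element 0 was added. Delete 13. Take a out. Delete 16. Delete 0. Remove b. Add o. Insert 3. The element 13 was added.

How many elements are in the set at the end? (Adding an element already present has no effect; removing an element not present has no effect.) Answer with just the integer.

Tracking the set through each operation:
Start: {0, 13, 16, 17, b}
Event 1 (add 0): already present, no change. Set: {0, 13, 16, 17, b}
Event 2 (remove 13): removed. Set: {0, 16, 17, b}
Event 3 (remove a): not present, no change. Set: {0, 16, 17, b}
Event 4 (remove 16): removed. Set: {0, 17, b}
Event 5 (remove 0): removed. Set: {17, b}
Event 6 (remove b): removed. Set: {17}
Event 7 (add o): added. Set: {17, o}
Event 8 (add 3): added. Set: {17, 3, o}
Event 9 (add 13): added. Set: {13, 17, 3, o}

Final set: {13, 17, 3, o} (size 4)

Answer: 4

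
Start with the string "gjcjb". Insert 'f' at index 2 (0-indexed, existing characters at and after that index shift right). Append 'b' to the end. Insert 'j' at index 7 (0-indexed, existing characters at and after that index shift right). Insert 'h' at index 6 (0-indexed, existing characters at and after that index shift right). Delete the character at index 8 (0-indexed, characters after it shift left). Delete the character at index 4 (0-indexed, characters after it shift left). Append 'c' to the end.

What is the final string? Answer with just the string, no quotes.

Answer: gjfcbhbc

Derivation:
Applying each edit step by step:
Start: "gjcjb"
Op 1 (insert 'f' at idx 2): "gjcjb" -> "gjfcjb"
Op 2 (append 'b'): "gjfcjb" -> "gjfcjbb"
Op 3 (insert 'j' at idx 7): "gjfcjbb" -> "gjfcjbbj"
Op 4 (insert 'h' at idx 6): "gjfcjbbj" -> "gjfcjbhbj"
Op 5 (delete idx 8 = 'j'): "gjfcjbhbj" -> "gjfcjbhb"
Op 6 (delete idx 4 = 'j'): "gjfcjbhb" -> "gjfcbhb"
Op 7 (append 'c'): "gjfcbhb" -> "gjfcbhbc"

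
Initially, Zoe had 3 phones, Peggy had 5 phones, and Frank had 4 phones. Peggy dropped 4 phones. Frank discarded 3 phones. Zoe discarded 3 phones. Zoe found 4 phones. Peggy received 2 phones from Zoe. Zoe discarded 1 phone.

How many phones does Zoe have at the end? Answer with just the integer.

Tracking counts step by step:
Start: Zoe=3, Peggy=5, Frank=4
Event 1 (Peggy -4): Peggy: 5 -> 1. State: Zoe=3, Peggy=1, Frank=4
Event 2 (Frank -3): Frank: 4 -> 1. State: Zoe=3, Peggy=1, Frank=1
Event 3 (Zoe -3): Zoe: 3 -> 0. State: Zoe=0, Peggy=1, Frank=1
Event 4 (Zoe +4): Zoe: 0 -> 4. State: Zoe=4, Peggy=1, Frank=1
Event 5 (Zoe -> Peggy, 2): Zoe: 4 -> 2, Peggy: 1 -> 3. State: Zoe=2, Peggy=3, Frank=1
Event 6 (Zoe -1): Zoe: 2 -> 1. State: Zoe=1, Peggy=3, Frank=1

Zoe's final count: 1

Answer: 1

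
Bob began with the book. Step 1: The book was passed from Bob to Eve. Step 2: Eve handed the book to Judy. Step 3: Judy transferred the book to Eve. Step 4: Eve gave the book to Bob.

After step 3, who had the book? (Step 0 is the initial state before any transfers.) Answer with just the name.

Tracking the book holder through step 3:
After step 0 (start): Bob
After step 1: Eve
After step 2: Judy
After step 3: Eve

At step 3, the holder is Eve.

Answer: Eve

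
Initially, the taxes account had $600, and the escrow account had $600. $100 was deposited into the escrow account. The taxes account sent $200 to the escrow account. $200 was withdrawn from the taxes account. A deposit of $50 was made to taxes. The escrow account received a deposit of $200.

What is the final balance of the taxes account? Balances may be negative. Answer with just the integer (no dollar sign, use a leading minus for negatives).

Tracking account balances step by step:
Start: taxes=600, escrow=600
Event 1 (deposit 100 to escrow): escrow: 600 + 100 = 700. Balances: taxes=600, escrow=700
Event 2 (transfer 200 taxes -> escrow): taxes: 600 - 200 = 400, escrow: 700 + 200 = 900. Balances: taxes=400, escrow=900
Event 3 (withdraw 200 from taxes): taxes: 400 - 200 = 200. Balances: taxes=200, escrow=900
Event 4 (deposit 50 to taxes): taxes: 200 + 50 = 250. Balances: taxes=250, escrow=900
Event 5 (deposit 200 to escrow): escrow: 900 + 200 = 1100. Balances: taxes=250, escrow=1100

Final balance of taxes: 250

Answer: 250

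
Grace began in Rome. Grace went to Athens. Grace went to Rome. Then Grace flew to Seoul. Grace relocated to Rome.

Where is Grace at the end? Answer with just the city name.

Tracking Grace's location:
Start: Grace is in Rome.
After move 1: Rome -> Athens. Grace is in Athens.
After move 2: Athens -> Rome. Grace is in Rome.
After move 3: Rome -> Seoul. Grace is in Seoul.
After move 4: Seoul -> Rome. Grace is in Rome.

Answer: Rome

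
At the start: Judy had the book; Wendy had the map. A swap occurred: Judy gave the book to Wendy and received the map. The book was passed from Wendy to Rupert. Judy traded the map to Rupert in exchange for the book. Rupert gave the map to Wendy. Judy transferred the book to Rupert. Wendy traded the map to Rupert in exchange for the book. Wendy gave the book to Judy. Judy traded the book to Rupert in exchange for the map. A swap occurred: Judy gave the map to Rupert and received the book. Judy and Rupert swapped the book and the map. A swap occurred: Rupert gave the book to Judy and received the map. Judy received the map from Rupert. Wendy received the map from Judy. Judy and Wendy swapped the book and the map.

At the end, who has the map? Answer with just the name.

Answer: Judy

Derivation:
Tracking all object holders:
Start: book:Judy, map:Wendy
Event 1 (swap book<->map: now book:Wendy, map:Judy). State: book:Wendy, map:Judy
Event 2 (give book: Wendy -> Rupert). State: book:Rupert, map:Judy
Event 3 (swap map<->book: now map:Rupert, book:Judy). State: book:Judy, map:Rupert
Event 4 (give map: Rupert -> Wendy). State: book:Judy, map:Wendy
Event 5 (give book: Judy -> Rupert). State: book:Rupert, map:Wendy
Event 6 (swap map<->book: now map:Rupert, book:Wendy). State: book:Wendy, map:Rupert
Event 7 (give book: Wendy -> Judy). State: book:Judy, map:Rupert
Event 8 (swap book<->map: now book:Rupert, map:Judy). State: book:Rupert, map:Judy
Event 9 (swap map<->book: now map:Rupert, book:Judy). State: book:Judy, map:Rupert
Event 10 (swap book<->map: now book:Rupert, map:Judy). State: book:Rupert, map:Judy
Event 11 (swap book<->map: now book:Judy, map:Rupert). State: book:Judy, map:Rupert
Event 12 (give map: Rupert -> Judy). State: book:Judy, map:Judy
Event 13 (give map: Judy -> Wendy). State: book:Judy, map:Wendy
Event 14 (swap book<->map: now book:Wendy, map:Judy). State: book:Wendy, map:Judy

Final state: book:Wendy, map:Judy
The map is held by Judy.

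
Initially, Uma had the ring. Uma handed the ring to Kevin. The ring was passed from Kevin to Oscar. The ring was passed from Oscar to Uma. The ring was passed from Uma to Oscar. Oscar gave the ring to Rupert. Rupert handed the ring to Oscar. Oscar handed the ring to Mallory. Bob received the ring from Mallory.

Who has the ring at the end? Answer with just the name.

Tracking the ring through each event:
Start: Uma has the ring.
After event 1: Kevin has the ring.
After event 2: Oscar has the ring.
After event 3: Uma has the ring.
After event 4: Oscar has the ring.
After event 5: Rupert has the ring.
After event 6: Oscar has the ring.
After event 7: Mallory has the ring.
After event 8: Bob has the ring.

Answer: Bob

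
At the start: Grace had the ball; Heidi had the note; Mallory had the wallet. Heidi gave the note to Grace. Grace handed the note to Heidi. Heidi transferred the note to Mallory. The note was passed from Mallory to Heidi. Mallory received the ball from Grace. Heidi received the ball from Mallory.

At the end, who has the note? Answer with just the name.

Tracking all object holders:
Start: ball:Grace, note:Heidi, wallet:Mallory
Event 1 (give note: Heidi -> Grace). State: ball:Grace, note:Grace, wallet:Mallory
Event 2 (give note: Grace -> Heidi). State: ball:Grace, note:Heidi, wallet:Mallory
Event 3 (give note: Heidi -> Mallory). State: ball:Grace, note:Mallory, wallet:Mallory
Event 4 (give note: Mallory -> Heidi). State: ball:Grace, note:Heidi, wallet:Mallory
Event 5 (give ball: Grace -> Mallory). State: ball:Mallory, note:Heidi, wallet:Mallory
Event 6 (give ball: Mallory -> Heidi). State: ball:Heidi, note:Heidi, wallet:Mallory

Final state: ball:Heidi, note:Heidi, wallet:Mallory
The note is held by Heidi.

Answer: Heidi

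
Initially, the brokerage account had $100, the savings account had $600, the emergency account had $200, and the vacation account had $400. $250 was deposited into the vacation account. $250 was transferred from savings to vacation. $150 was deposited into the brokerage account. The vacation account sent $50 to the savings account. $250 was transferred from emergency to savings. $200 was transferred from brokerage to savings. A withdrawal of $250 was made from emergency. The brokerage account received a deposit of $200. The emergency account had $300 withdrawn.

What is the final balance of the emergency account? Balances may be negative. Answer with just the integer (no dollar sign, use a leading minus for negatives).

Answer: -600

Derivation:
Tracking account balances step by step:
Start: brokerage=100, savings=600, emergency=200, vacation=400
Event 1 (deposit 250 to vacation): vacation: 400 + 250 = 650. Balances: brokerage=100, savings=600, emergency=200, vacation=650
Event 2 (transfer 250 savings -> vacation): savings: 600 - 250 = 350, vacation: 650 + 250 = 900. Balances: brokerage=100, savings=350, emergency=200, vacation=900
Event 3 (deposit 150 to brokerage): brokerage: 100 + 150 = 250. Balances: brokerage=250, savings=350, emergency=200, vacation=900
Event 4 (transfer 50 vacation -> savings): vacation: 900 - 50 = 850, savings: 350 + 50 = 400. Balances: brokerage=250, savings=400, emergency=200, vacation=850
Event 5 (transfer 250 emergency -> savings): emergency: 200 - 250 = -50, savings: 400 + 250 = 650. Balances: brokerage=250, savings=650, emergency=-50, vacation=850
Event 6 (transfer 200 brokerage -> savings): brokerage: 250 - 200 = 50, savings: 650 + 200 = 850. Balances: brokerage=50, savings=850, emergency=-50, vacation=850
Event 7 (withdraw 250 from emergency): emergency: -50 - 250 = -300. Balances: brokerage=50, savings=850, emergency=-300, vacation=850
Event 8 (deposit 200 to brokerage): brokerage: 50 + 200 = 250. Balances: brokerage=250, savings=850, emergency=-300, vacation=850
Event 9 (withdraw 300 from emergency): emergency: -300 - 300 = -600. Balances: brokerage=250, savings=850, emergency=-600, vacation=850

Final balance of emergency: -600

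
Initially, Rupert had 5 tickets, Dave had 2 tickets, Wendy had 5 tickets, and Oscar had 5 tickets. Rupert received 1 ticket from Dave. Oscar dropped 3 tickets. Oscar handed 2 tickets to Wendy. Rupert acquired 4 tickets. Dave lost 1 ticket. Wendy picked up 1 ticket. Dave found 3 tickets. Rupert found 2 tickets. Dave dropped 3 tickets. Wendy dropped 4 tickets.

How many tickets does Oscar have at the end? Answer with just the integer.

Tracking counts step by step:
Start: Rupert=5, Dave=2, Wendy=5, Oscar=5
Event 1 (Dave -> Rupert, 1): Dave: 2 -> 1, Rupert: 5 -> 6. State: Rupert=6, Dave=1, Wendy=5, Oscar=5
Event 2 (Oscar -3): Oscar: 5 -> 2. State: Rupert=6, Dave=1, Wendy=5, Oscar=2
Event 3 (Oscar -> Wendy, 2): Oscar: 2 -> 0, Wendy: 5 -> 7. State: Rupert=6, Dave=1, Wendy=7, Oscar=0
Event 4 (Rupert +4): Rupert: 6 -> 10. State: Rupert=10, Dave=1, Wendy=7, Oscar=0
Event 5 (Dave -1): Dave: 1 -> 0. State: Rupert=10, Dave=0, Wendy=7, Oscar=0
Event 6 (Wendy +1): Wendy: 7 -> 8. State: Rupert=10, Dave=0, Wendy=8, Oscar=0
Event 7 (Dave +3): Dave: 0 -> 3. State: Rupert=10, Dave=3, Wendy=8, Oscar=0
Event 8 (Rupert +2): Rupert: 10 -> 12. State: Rupert=12, Dave=3, Wendy=8, Oscar=0
Event 9 (Dave -3): Dave: 3 -> 0. State: Rupert=12, Dave=0, Wendy=8, Oscar=0
Event 10 (Wendy -4): Wendy: 8 -> 4. State: Rupert=12, Dave=0, Wendy=4, Oscar=0

Oscar's final count: 0

Answer: 0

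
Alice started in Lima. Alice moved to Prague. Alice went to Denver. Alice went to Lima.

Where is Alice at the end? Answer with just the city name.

Answer: Lima

Derivation:
Tracking Alice's location:
Start: Alice is in Lima.
After move 1: Lima -> Prague. Alice is in Prague.
After move 2: Prague -> Denver. Alice is in Denver.
After move 3: Denver -> Lima. Alice is in Lima.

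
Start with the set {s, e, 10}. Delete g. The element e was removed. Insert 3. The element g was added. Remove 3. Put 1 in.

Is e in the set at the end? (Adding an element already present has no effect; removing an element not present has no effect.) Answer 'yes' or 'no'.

Answer: no

Derivation:
Tracking the set through each operation:
Start: {10, e, s}
Event 1 (remove g): not present, no change. Set: {10, e, s}
Event 2 (remove e): removed. Set: {10, s}
Event 3 (add 3): added. Set: {10, 3, s}
Event 4 (add g): added. Set: {10, 3, g, s}
Event 5 (remove 3): removed. Set: {10, g, s}
Event 6 (add 1): added. Set: {1, 10, g, s}

Final set: {1, 10, g, s} (size 4)
e is NOT in the final set.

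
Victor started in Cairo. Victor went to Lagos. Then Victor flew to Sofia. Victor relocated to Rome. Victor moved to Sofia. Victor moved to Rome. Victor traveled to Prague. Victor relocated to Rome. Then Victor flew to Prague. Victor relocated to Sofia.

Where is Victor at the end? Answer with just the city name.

Tracking Victor's location:
Start: Victor is in Cairo.
After move 1: Cairo -> Lagos. Victor is in Lagos.
After move 2: Lagos -> Sofia. Victor is in Sofia.
After move 3: Sofia -> Rome. Victor is in Rome.
After move 4: Rome -> Sofia. Victor is in Sofia.
After move 5: Sofia -> Rome. Victor is in Rome.
After move 6: Rome -> Prague. Victor is in Prague.
After move 7: Prague -> Rome. Victor is in Rome.
After move 8: Rome -> Prague. Victor is in Prague.
After move 9: Prague -> Sofia. Victor is in Sofia.

Answer: Sofia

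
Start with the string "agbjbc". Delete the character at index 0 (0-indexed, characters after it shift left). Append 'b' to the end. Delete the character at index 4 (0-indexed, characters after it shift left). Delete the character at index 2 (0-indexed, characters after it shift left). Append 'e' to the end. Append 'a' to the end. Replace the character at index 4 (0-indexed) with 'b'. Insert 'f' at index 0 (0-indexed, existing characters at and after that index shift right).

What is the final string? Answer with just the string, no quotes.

Applying each edit step by step:
Start: "agbjbc"
Op 1 (delete idx 0 = 'a'): "agbjbc" -> "gbjbc"
Op 2 (append 'b'): "gbjbc" -> "gbjbcb"
Op 3 (delete idx 4 = 'c'): "gbjbcb" -> "gbjbb"
Op 4 (delete idx 2 = 'j'): "gbjbb" -> "gbbb"
Op 5 (append 'e'): "gbbb" -> "gbbbe"
Op 6 (append 'a'): "gbbbe" -> "gbbbea"
Op 7 (replace idx 4: 'e' -> 'b'): "gbbbea" -> "gbbbba"
Op 8 (insert 'f' at idx 0): "gbbbba" -> "fgbbbba"

Answer: fgbbbba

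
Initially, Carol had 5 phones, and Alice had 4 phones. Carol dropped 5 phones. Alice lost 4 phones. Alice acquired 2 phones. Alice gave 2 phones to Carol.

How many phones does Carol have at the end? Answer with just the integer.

Answer: 2

Derivation:
Tracking counts step by step:
Start: Carol=5, Alice=4
Event 1 (Carol -5): Carol: 5 -> 0. State: Carol=0, Alice=4
Event 2 (Alice -4): Alice: 4 -> 0. State: Carol=0, Alice=0
Event 3 (Alice +2): Alice: 0 -> 2. State: Carol=0, Alice=2
Event 4 (Alice -> Carol, 2): Alice: 2 -> 0, Carol: 0 -> 2. State: Carol=2, Alice=0

Carol's final count: 2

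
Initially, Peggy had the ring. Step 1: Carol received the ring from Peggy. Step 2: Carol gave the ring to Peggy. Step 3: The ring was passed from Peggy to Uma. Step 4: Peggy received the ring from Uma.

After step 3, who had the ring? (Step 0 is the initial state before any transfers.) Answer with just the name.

Tracking the ring holder through step 3:
After step 0 (start): Peggy
After step 1: Carol
After step 2: Peggy
After step 3: Uma

At step 3, the holder is Uma.

Answer: Uma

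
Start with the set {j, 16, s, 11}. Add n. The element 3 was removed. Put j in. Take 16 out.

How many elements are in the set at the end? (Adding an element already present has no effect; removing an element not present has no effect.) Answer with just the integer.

Tracking the set through each operation:
Start: {11, 16, j, s}
Event 1 (add n): added. Set: {11, 16, j, n, s}
Event 2 (remove 3): not present, no change. Set: {11, 16, j, n, s}
Event 3 (add j): already present, no change. Set: {11, 16, j, n, s}
Event 4 (remove 16): removed. Set: {11, j, n, s}

Final set: {11, j, n, s} (size 4)

Answer: 4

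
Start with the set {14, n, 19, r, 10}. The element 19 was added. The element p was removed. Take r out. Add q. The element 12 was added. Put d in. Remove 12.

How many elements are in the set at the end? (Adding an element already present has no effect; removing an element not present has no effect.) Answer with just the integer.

Answer: 6

Derivation:
Tracking the set through each operation:
Start: {10, 14, 19, n, r}
Event 1 (add 19): already present, no change. Set: {10, 14, 19, n, r}
Event 2 (remove p): not present, no change. Set: {10, 14, 19, n, r}
Event 3 (remove r): removed. Set: {10, 14, 19, n}
Event 4 (add q): added. Set: {10, 14, 19, n, q}
Event 5 (add 12): added. Set: {10, 12, 14, 19, n, q}
Event 6 (add d): added. Set: {10, 12, 14, 19, d, n, q}
Event 7 (remove 12): removed. Set: {10, 14, 19, d, n, q}

Final set: {10, 14, 19, d, n, q} (size 6)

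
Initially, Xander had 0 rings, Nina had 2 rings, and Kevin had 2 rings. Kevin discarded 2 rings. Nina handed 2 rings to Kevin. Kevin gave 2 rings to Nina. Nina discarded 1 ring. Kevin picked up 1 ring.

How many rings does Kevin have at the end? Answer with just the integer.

Answer: 1

Derivation:
Tracking counts step by step:
Start: Xander=0, Nina=2, Kevin=2
Event 1 (Kevin -2): Kevin: 2 -> 0. State: Xander=0, Nina=2, Kevin=0
Event 2 (Nina -> Kevin, 2): Nina: 2 -> 0, Kevin: 0 -> 2. State: Xander=0, Nina=0, Kevin=2
Event 3 (Kevin -> Nina, 2): Kevin: 2 -> 0, Nina: 0 -> 2. State: Xander=0, Nina=2, Kevin=0
Event 4 (Nina -1): Nina: 2 -> 1. State: Xander=0, Nina=1, Kevin=0
Event 5 (Kevin +1): Kevin: 0 -> 1. State: Xander=0, Nina=1, Kevin=1

Kevin's final count: 1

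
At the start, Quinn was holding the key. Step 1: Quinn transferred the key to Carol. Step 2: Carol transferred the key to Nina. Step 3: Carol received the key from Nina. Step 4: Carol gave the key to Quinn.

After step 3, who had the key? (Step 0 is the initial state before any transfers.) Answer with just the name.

Answer: Carol

Derivation:
Tracking the key holder through step 3:
After step 0 (start): Quinn
After step 1: Carol
After step 2: Nina
After step 3: Carol

At step 3, the holder is Carol.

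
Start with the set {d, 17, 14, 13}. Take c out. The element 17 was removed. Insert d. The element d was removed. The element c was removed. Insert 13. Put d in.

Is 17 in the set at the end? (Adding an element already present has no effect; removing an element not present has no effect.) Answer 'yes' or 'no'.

Answer: no

Derivation:
Tracking the set through each operation:
Start: {13, 14, 17, d}
Event 1 (remove c): not present, no change. Set: {13, 14, 17, d}
Event 2 (remove 17): removed. Set: {13, 14, d}
Event 3 (add d): already present, no change. Set: {13, 14, d}
Event 4 (remove d): removed. Set: {13, 14}
Event 5 (remove c): not present, no change. Set: {13, 14}
Event 6 (add 13): already present, no change. Set: {13, 14}
Event 7 (add d): added. Set: {13, 14, d}

Final set: {13, 14, d} (size 3)
17 is NOT in the final set.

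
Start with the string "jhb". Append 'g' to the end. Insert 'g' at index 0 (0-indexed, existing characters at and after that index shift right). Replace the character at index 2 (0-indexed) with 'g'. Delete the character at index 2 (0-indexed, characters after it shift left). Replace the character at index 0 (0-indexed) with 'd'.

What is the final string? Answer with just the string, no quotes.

Answer: djbg

Derivation:
Applying each edit step by step:
Start: "jhb"
Op 1 (append 'g'): "jhb" -> "jhbg"
Op 2 (insert 'g' at idx 0): "jhbg" -> "gjhbg"
Op 3 (replace idx 2: 'h' -> 'g'): "gjhbg" -> "gjgbg"
Op 4 (delete idx 2 = 'g'): "gjgbg" -> "gjbg"
Op 5 (replace idx 0: 'g' -> 'd'): "gjbg" -> "djbg"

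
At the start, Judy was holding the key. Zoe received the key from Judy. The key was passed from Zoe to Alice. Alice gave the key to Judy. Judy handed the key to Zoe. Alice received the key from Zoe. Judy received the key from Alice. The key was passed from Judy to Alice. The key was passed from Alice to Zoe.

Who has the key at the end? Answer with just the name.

Tracking the key through each event:
Start: Judy has the key.
After event 1: Zoe has the key.
After event 2: Alice has the key.
After event 3: Judy has the key.
After event 4: Zoe has the key.
After event 5: Alice has the key.
After event 6: Judy has the key.
After event 7: Alice has the key.
After event 8: Zoe has the key.

Answer: Zoe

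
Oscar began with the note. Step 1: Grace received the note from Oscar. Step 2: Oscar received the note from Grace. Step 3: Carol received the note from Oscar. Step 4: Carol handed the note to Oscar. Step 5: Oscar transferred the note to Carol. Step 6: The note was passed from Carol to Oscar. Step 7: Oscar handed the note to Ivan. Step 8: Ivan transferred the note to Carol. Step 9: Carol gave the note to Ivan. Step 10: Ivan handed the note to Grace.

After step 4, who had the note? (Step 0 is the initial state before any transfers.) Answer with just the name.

Answer: Oscar

Derivation:
Tracking the note holder through step 4:
After step 0 (start): Oscar
After step 1: Grace
After step 2: Oscar
After step 3: Carol
After step 4: Oscar

At step 4, the holder is Oscar.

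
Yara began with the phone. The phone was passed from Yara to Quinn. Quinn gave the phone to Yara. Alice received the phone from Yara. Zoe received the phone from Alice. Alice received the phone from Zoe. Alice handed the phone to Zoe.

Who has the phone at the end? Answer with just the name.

Tracking the phone through each event:
Start: Yara has the phone.
After event 1: Quinn has the phone.
After event 2: Yara has the phone.
After event 3: Alice has the phone.
After event 4: Zoe has the phone.
After event 5: Alice has the phone.
After event 6: Zoe has the phone.

Answer: Zoe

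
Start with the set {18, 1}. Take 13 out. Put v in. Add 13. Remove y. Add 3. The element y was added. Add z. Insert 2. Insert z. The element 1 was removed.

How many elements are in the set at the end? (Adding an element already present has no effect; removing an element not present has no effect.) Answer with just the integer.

Tracking the set through each operation:
Start: {1, 18}
Event 1 (remove 13): not present, no change. Set: {1, 18}
Event 2 (add v): added. Set: {1, 18, v}
Event 3 (add 13): added. Set: {1, 13, 18, v}
Event 4 (remove y): not present, no change. Set: {1, 13, 18, v}
Event 5 (add 3): added. Set: {1, 13, 18, 3, v}
Event 6 (add y): added. Set: {1, 13, 18, 3, v, y}
Event 7 (add z): added. Set: {1, 13, 18, 3, v, y, z}
Event 8 (add 2): added. Set: {1, 13, 18, 2, 3, v, y, z}
Event 9 (add z): already present, no change. Set: {1, 13, 18, 2, 3, v, y, z}
Event 10 (remove 1): removed. Set: {13, 18, 2, 3, v, y, z}

Final set: {13, 18, 2, 3, v, y, z} (size 7)

Answer: 7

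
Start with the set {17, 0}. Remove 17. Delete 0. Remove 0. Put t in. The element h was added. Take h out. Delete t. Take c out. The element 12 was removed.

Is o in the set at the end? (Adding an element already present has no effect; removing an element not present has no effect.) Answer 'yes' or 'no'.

Answer: no

Derivation:
Tracking the set through each operation:
Start: {0, 17}
Event 1 (remove 17): removed. Set: {0}
Event 2 (remove 0): removed. Set: {}
Event 3 (remove 0): not present, no change. Set: {}
Event 4 (add t): added. Set: {t}
Event 5 (add h): added. Set: {h, t}
Event 6 (remove h): removed. Set: {t}
Event 7 (remove t): removed. Set: {}
Event 8 (remove c): not present, no change. Set: {}
Event 9 (remove 12): not present, no change. Set: {}

Final set: {} (size 0)
o is NOT in the final set.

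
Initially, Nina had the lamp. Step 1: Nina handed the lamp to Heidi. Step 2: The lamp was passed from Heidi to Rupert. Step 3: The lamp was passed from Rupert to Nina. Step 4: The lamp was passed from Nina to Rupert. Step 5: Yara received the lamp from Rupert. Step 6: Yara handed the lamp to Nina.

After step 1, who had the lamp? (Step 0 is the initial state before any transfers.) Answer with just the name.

Tracking the lamp holder through step 1:
After step 0 (start): Nina
After step 1: Heidi

At step 1, the holder is Heidi.

Answer: Heidi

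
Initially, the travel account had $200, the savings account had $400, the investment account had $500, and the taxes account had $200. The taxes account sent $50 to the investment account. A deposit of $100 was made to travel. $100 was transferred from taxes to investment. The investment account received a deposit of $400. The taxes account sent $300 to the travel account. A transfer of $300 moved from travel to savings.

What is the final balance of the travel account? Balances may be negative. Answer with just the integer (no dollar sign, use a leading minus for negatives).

Answer: 300

Derivation:
Tracking account balances step by step:
Start: travel=200, savings=400, investment=500, taxes=200
Event 1 (transfer 50 taxes -> investment): taxes: 200 - 50 = 150, investment: 500 + 50 = 550. Balances: travel=200, savings=400, investment=550, taxes=150
Event 2 (deposit 100 to travel): travel: 200 + 100 = 300. Balances: travel=300, savings=400, investment=550, taxes=150
Event 3 (transfer 100 taxes -> investment): taxes: 150 - 100 = 50, investment: 550 + 100 = 650. Balances: travel=300, savings=400, investment=650, taxes=50
Event 4 (deposit 400 to investment): investment: 650 + 400 = 1050. Balances: travel=300, savings=400, investment=1050, taxes=50
Event 5 (transfer 300 taxes -> travel): taxes: 50 - 300 = -250, travel: 300 + 300 = 600. Balances: travel=600, savings=400, investment=1050, taxes=-250
Event 6 (transfer 300 travel -> savings): travel: 600 - 300 = 300, savings: 400 + 300 = 700. Balances: travel=300, savings=700, investment=1050, taxes=-250

Final balance of travel: 300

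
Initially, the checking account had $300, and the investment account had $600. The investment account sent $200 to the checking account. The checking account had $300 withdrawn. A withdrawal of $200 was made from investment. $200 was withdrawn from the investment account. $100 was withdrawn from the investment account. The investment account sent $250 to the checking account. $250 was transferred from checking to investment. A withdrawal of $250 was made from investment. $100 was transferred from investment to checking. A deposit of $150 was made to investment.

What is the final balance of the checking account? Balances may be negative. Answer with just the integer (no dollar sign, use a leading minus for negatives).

Tracking account balances step by step:
Start: checking=300, investment=600
Event 1 (transfer 200 investment -> checking): investment: 600 - 200 = 400, checking: 300 + 200 = 500. Balances: checking=500, investment=400
Event 2 (withdraw 300 from checking): checking: 500 - 300 = 200. Balances: checking=200, investment=400
Event 3 (withdraw 200 from investment): investment: 400 - 200 = 200. Balances: checking=200, investment=200
Event 4 (withdraw 200 from investment): investment: 200 - 200 = 0. Balances: checking=200, investment=0
Event 5 (withdraw 100 from investment): investment: 0 - 100 = -100. Balances: checking=200, investment=-100
Event 6 (transfer 250 investment -> checking): investment: -100 - 250 = -350, checking: 200 + 250 = 450. Balances: checking=450, investment=-350
Event 7 (transfer 250 checking -> investment): checking: 450 - 250 = 200, investment: -350 + 250 = -100. Balances: checking=200, investment=-100
Event 8 (withdraw 250 from investment): investment: -100 - 250 = -350. Balances: checking=200, investment=-350
Event 9 (transfer 100 investment -> checking): investment: -350 - 100 = -450, checking: 200 + 100 = 300. Balances: checking=300, investment=-450
Event 10 (deposit 150 to investment): investment: -450 + 150 = -300. Balances: checking=300, investment=-300

Final balance of checking: 300

Answer: 300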